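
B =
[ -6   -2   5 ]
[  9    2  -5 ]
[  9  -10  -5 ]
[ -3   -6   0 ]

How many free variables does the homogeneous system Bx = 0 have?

Row reduce to echelon form.
R2 ← R2 + (3/2)·R1: [0, -1, 5/2]
R3 ← R3 + (3/2)·R1: [0, -13, 5/2]
R4 ← R4 − (1/2)·R1: [0, -5, -5/2]
R3 ← R3 − (13)·R2: [0, 0, -30]
R4 ← R4 − (5)·R2: [0, 0, -15]
R4 ← R4 − (1/2)·R3: [0, 0, 0]
3 nonzero rows, so rank(B) = 3.
B has 3 columns; by rank–nullity, nullity = 3 − 3 = 0.

0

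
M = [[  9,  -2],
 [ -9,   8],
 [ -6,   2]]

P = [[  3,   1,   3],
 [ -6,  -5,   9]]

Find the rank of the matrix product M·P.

First compute MP:
[[ 39,  19,   9],
 [-75, -49,  45],
 [-30, -16,   0]]
Now row reduce the product.
R2 ← R2 + (25/13)·R1: [0, -162/13, 810/13]
R3 ← R3 + (10/13)·R1: [0, -18/13, 90/13]
R3 ← R3 − (1/9)·R2: [0, 0, 0]
2 nonzero rows, so rank(MP) = 2.

2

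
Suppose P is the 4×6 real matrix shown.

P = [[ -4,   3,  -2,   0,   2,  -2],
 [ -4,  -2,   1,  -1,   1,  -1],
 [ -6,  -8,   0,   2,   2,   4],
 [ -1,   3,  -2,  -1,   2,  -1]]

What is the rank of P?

4

Row reduce to echelon form.
R2 ← R2 − R1: [0, -5, 3, -1, -1, 1]
R3 ← R3 − (3/2)·R1: [0, -25/2, 3, 2, -1, 7]
R4 ← R4 − (1/4)·R1: [0, 9/4, -3/2, -1, 3/2, -1/2]
R3 ← R3 − (5/2)·R2: [0, 0, -9/2, 9/2, 3/2, 9/2]
R4 ← R4 + (9/20)·R2: [0, 0, -3/20, -29/20, 21/20, -1/20]
R4 ← R4 − (1/30)·R3: [0, 0, 0, -8/5, 1, -1/5]
Echelon form has 4 nonzero rows, so rank(P) = 4.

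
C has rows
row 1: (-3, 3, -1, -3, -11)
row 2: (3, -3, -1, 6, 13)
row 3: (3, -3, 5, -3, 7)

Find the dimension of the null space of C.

Row reduce to echelon form.
R2 ← R2 + R1: [0, 0, -2, 3, 2]
R3 ← R3 + R1: [0, 0, 4, -6, -4]
R3 ← R3 + (2)·R2: [0, 0, 0, 0, 0]
2 nonzero rows, so rank(C) = 2.
C has 5 columns; by rank–nullity, nullity = 5 − 2 = 3.

3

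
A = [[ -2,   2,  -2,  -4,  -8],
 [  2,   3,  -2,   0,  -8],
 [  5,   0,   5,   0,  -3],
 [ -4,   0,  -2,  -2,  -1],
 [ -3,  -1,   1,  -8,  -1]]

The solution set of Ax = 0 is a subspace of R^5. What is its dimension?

1

Row reduce to echelon form.
R2 ← R2 + R1: [0, 5, -4, -4, -16]
R3 ← R3 + (5/2)·R1: [0, 5, 0, -10, -23]
R4 ← R4 − (2)·R1: [0, -4, 2, 6, 15]
R5 ← R5 − (3/2)·R1: [0, -4, 4, -2, 11]
R3 ← R3 − R2: [0, 0, 4, -6, -7]
R4 ← R4 + (4/5)·R2: [0, 0, -6/5, 14/5, 11/5]
R5 ← R5 + (4/5)·R2: [0, 0, 4/5, -26/5, -9/5]
R4 ← R4 + (3/10)·R3: [0, 0, 0, 1, 1/10]
R5 ← R5 − (1/5)·R3: [0, 0, 0, -4, -2/5]
R5 ← R5 + (4)·R4: [0, 0, 0, 0, 0]
4 nonzero rows, so rank(A) = 4.
A has 5 columns; by rank–nullity, nullity = 5 − 4 = 1.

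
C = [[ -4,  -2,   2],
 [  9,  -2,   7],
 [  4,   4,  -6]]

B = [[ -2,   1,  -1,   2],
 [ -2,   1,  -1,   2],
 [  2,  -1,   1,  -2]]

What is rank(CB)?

First compute CB:
[[ 16,  -8,   8, -16],
 [  0,   0,   0,   0],
 [-28,  14, -14,  28]]
Now row reduce the product.
R3 ← R3 + (7/4)·R1: [0, 0, 0, 0]
1 nonzero row, so rank(CB) = 1.

1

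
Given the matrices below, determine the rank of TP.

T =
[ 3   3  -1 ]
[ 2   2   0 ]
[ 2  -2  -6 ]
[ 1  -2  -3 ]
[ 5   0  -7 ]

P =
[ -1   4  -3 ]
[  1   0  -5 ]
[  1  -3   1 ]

First compute TP:
[[ -1,  15, -25],
 [  0,   8, -16],
 [-10,  26,  -2],
 [ -6,  13,   4],
 [-12,  41, -22]]
Now row reduce the product.
R3 ← R3 − (10)·R1: [0, -124, 248]
R4 ← R4 − (6)·R1: [0, -77, 154]
R5 ← R5 − (12)·R1: [0, -139, 278]
R3 ← R3 + (31/2)·R2: [0, 0, 0]
R4 ← R4 + (77/8)·R2: [0, 0, 0]
R5 ← R5 + (139/8)·R2: [0, 0, 0]
2 nonzero rows, so rank(TP) = 2.

2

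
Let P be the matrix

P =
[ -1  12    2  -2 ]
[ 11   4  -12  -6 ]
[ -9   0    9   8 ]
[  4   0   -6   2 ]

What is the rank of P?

Row reduce to echelon form.
R2 ← R2 + (11)·R1: [0, 136, 10, -28]
R3 ← R3 − (9)·R1: [0, -108, -9, 26]
R4 ← R4 + (4)·R1: [0, 48, 2, -6]
R3 ← R3 + (27/34)·R2: [0, 0, -18/17, 64/17]
R4 ← R4 − (6/17)·R2: [0, 0, -26/17, 66/17]
R4 ← R4 − (13/9)·R3: [0, 0, 0, -14/9]
Echelon form has 4 nonzero rows, so rank(P) = 4.

4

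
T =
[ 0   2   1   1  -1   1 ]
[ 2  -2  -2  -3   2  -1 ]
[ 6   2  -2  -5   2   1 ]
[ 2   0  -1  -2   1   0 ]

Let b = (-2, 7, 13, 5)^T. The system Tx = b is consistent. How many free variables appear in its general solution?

4

Row reduce the augmented matrix [T | b].
Swap R1 ↔ R2
R3 ← R3 − (3)·R1: [0, 8, 4, 4, -4, 4, -8]
R4 ← R4 − R1: [0, 2, 1, 1, -1, 1, -2]
R3 ← R3 − (4)·R2: [0, 0, 0, 0, 0, 0, 0]
R4 ← R4 − R2: [0, 0, 0, 0, 0, 0, 0]
The echelon form has 2 nonzero rows, and every pivot lies in the first 6 columns, so rank(T) = rank([T|b]) = 2.
The system is consistent.
Free variables = (unknowns) − (rank) = 6 − 2 = 4.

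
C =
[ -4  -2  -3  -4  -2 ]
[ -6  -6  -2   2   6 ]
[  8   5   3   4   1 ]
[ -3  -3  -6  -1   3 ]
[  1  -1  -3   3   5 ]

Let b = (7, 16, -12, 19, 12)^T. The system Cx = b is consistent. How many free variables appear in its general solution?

Row reduce the augmented matrix [C | b].
R2 ← R2 − (3/2)·R1: [0, -3, 5/2, 8, 9, 11/2]
R3 ← R3 + (2)·R1: [0, 1, -3, -4, -3, 2]
R4 ← R4 − (3/4)·R1: [0, -3/2, -15/4, 2, 9/2, 55/4]
R5 ← R5 + (1/4)·R1: [0, -3/2, -15/4, 2, 9/2, 55/4]
R3 ← R3 + (1/3)·R2: [0, 0, -13/6, -4/3, 0, 23/6]
R4 ← R4 − (1/2)·R2: [0, 0, -5, -2, 0, 11]
R5 ← R5 − (1/2)·R2: [0, 0, -5, -2, 0, 11]
R4 ← R4 − (30/13)·R3: [0, 0, 0, 14/13, 0, 28/13]
R5 ← R5 − (30/13)·R3: [0, 0, 0, 14/13, 0, 28/13]
R5 ← R5 − R4: [0, 0, 0, 0, 0, 0]
The echelon form has 4 nonzero rows, and every pivot lies in the first 5 columns, so rank(C) = rank([C|b]) = 4.
The system is consistent.
Free variables = (unknowns) − (rank) = 5 − 4 = 1.

1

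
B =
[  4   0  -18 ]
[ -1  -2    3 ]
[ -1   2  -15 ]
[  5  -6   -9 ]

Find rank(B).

Row reduce to echelon form.
R2 ← R2 + (1/4)·R1: [0, -2, -3/2]
R3 ← R3 + (1/4)·R1: [0, 2, -39/2]
R4 ← R4 − (5/4)·R1: [0, -6, 27/2]
R3 ← R3 + R2: [0, 0, -21]
R4 ← R4 − (3)·R2: [0, 0, 18]
R4 ← R4 + (6/7)·R3: [0, 0, 0]
Echelon form has 3 nonzero rows, so rank(B) = 3.

3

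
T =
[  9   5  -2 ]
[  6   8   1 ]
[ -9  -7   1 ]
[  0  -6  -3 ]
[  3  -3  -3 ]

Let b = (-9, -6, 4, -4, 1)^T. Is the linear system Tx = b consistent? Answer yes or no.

Row reduce the augmented matrix [T | b].
R2 ← R2 − (2/3)·R1: [0, 14/3, 7/3, 0]
R3 ← R3 + R1: [0, -2, -1, -5]
R5 ← R5 − (1/3)·R1: [0, -14/3, -7/3, 4]
R3 ← R3 + (3/7)·R2: [0, 0, 0, -5]
R4 ← R4 + (9/7)·R2: [0, 0, 0, -4]
R5 ← R5 + R2: [0, 0, 0, 4]
R4 ← R4 − (4/5)·R3: [0, 0, 0, 0]
R5 ← R5 + (4/5)·R3: [0, 0, 0, 0]
The echelon form has 3 nonzero rows; the last pivot sits in the augmented column, so rank(T) = 2 but rank([T|b]) = 3.
Since the ranks differ, the system is inconsistent.

no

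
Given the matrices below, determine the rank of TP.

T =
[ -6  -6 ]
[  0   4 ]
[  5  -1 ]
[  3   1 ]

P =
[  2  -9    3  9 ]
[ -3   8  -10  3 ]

First compute TP:
[[  6,   6,  42, -72],
 [-12,  32, -40,  12],
 [ 13, -53,  25,  42],
 [  3, -19,  -1,  30]]
Now row reduce the product.
R2 ← R2 + (2)·R1: [0, 44, 44, -132]
R3 ← R3 − (13/6)·R1: [0, -66, -66, 198]
R4 ← R4 − (1/2)·R1: [0, -22, -22, 66]
R3 ← R3 + (3/2)·R2: [0, 0, 0, 0]
R4 ← R4 + (1/2)·R2: [0, 0, 0, 0]
2 nonzero rows, so rank(TP) = 2.

2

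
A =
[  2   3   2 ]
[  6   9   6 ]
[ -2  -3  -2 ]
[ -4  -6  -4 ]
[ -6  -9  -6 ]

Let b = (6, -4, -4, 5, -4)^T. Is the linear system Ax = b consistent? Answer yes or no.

no

Row reduce the augmented matrix [A | b].
R2 ← R2 − (3)·R1: [0, 0, 0, -22]
R3 ← R3 + R1: [0, 0, 0, 2]
R4 ← R4 + (2)·R1: [0, 0, 0, 17]
R5 ← R5 + (3)·R1: [0, 0, 0, 14]
R3 ← R3 + (1/11)·R2: [0, 0, 0, 0]
R4 ← R4 + (17/22)·R2: [0, 0, 0, 0]
R5 ← R5 + (7/11)·R2: [0, 0, 0, 0]
The echelon form has 2 nonzero rows; the last pivot sits in the augmented column, so rank(A) = 1 but rank([A|b]) = 2.
Since the ranks differ, the system is inconsistent.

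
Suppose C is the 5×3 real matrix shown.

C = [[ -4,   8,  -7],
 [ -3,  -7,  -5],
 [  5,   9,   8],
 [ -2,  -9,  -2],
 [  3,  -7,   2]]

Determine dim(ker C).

0

Row reduce to echelon form.
R2 ← R2 − (3/4)·R1: [0, -13, 1/4]
R3 ← R3 + (5/4)·R1: [0, 19, -3/4]
R4 ← R4 − (1/2)·R1: [0, -13, 3/2]
R5 ← R5 + (3/4)·R1: [0, -1, -13/4]
R3 ← R3 + (19/13)·R2: [0, 0, -5/13]
R4 ← R4 − R2: [0, 0, 5/4]
R5 ← R5 − (1/13)·R2: [0, 0, -85/26]
R4 ← R4 + (13/4)·R3: [0, 0, 0]
R5 ← R5 − (17/2)·R3: [0, 0, 0]
3 nonzero rows, so rank(C) = 3.
C has 3 columns; by rank–nullity, nullity = 3 − 3 = 0.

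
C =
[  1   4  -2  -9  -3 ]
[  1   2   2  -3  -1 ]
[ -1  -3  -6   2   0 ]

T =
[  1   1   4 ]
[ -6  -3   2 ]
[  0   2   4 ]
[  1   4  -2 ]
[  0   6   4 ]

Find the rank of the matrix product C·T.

First compute CT:
[[-32, -69,  10],
 [-14, -19,  18],
 [ 19,   4, -38]]
Now row reduce the product.
R2 ← R2 − (7/16)·R1: [0, 179/16, 109/8]
R3 ← R3 + (19/32)·R1: [0, -1183/32, -513/16]
R3 ← R3 + (1183/358)·R2: [0, 0, 2320/179]
3 nonzero rows, so rank(CT) = 3.

3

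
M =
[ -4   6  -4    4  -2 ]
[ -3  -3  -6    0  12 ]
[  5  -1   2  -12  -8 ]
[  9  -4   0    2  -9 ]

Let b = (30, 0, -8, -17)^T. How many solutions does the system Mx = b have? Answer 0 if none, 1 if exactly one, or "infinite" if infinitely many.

infinite

Row reduce the augmented matrix [M | b].
R2 ← R2 − (3/4)·R1: [0, -15/2, -3, -3, 27/2, -45/2]
R3 ← R3 + (5/4)·R1: [0, 13/2, -3, -7, -21/2, 59/2]
R4 ← R4 + (9/4)·R1: [0, 19/2, -9, 11, -27/2, 101/2]
R3 ← R3 + (13/15)·R2: [0, 0, -28/5, -48/5, 6/5, 10]
R4 ← R4 + (19/15)·R2: [0, 0, -64/5, 36/5, 18/5, 22]
R4 ← R4 − (16/7)·R3: [0, 0, 0, 204/7, 6/7, -6/7]
The echelon form has 4 nonzero rows, and every pivot lies in the first 5 columns, so rank(M) = rank([M|b]) = 4.
The system is consistent.
rank = 4 < 5 unknowns, so there are infinitely many solutions.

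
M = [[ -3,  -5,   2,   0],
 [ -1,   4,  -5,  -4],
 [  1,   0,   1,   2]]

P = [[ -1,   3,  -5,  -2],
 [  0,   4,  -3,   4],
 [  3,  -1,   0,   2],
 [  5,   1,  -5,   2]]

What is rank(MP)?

First compute MP:
[[  9, -31,  30, -10],
 [-34,  14,  13,   0],
 [ 12,   4, -15,   4]]
Now row reduce the product.
R2 ← R2 + (34/9)·R1: [0, -928/9, 379/3, -340/9]
R3 ← R3 − (4/3)·R1: [0, 136/3, -55, 52/3]
R3 ← R3 + (51/116)·R2: [0, 0, 63/116, 21/29]
3 nonzero rows, so rank(MP) = 3.

3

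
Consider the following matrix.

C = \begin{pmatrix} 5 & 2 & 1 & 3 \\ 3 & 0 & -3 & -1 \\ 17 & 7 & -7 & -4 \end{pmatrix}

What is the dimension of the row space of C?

3

Row reduce to echelon form.
R2 ← R2 − (3/5)·R1: [0, -6/5, -18/5, -14/5]
R3 ← R3 − (17/5)·R1: [0, 1/5, -52/5, -71/5]
R3 ← R3 + (1/6)·R2: [0, 0, -11, -44/3]
Echelon form has 3 nonzero rows, so rank(C) = 3.
The row space has dimension equal to the rank: 3.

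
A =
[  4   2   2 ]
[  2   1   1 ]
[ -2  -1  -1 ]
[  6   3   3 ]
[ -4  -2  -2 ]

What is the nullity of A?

Row reduce to echelon form.
R2 ← R2 − (1/2)·R1: [0, 0, 0]
R3 ← R3 + (1/2)·R1: [0, 0, 0]
R4 ← R4 − (3/2)·R1: [0, 0, 0]
R5 ← R5 + R1: [0, 0, 0]
1 nonzero row, so rank(A) = 1.
A has 3 columns; by rank–nullity, nullity = 3 − 1 = 2.

2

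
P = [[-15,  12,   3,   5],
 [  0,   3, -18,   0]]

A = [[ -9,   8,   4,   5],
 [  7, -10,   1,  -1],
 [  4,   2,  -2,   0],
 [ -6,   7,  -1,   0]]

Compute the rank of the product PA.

First compute PA:
[[201, -199, -59, -87],
 [-51, -66,  39,  -3]]
Now row reduce the product.
R2 ← R2 + (17/67)·R1: [0, -7805/67, 1610/67, -1680/67]
2 nonzero rows, so rank(PA) = 2.

2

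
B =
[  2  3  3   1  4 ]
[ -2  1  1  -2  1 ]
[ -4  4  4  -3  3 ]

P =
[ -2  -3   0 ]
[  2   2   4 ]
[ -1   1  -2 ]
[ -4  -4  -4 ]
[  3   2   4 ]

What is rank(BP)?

First compute BP:
[[  7,   7,  18],
 [ 16,  19,  14],
 [ 33,  42,  32]]
Now row reduce the product.
R2 ← R2 − (16/7)·R1: [0, 3, -190/7]
R3 ← R3 − (33/7)·R1: [0, 9, -370/7]
R3 ← R3 − (3)·R2: [0, 0, 200/7]
3 nonzero rows, so rank(BP) = 3.

3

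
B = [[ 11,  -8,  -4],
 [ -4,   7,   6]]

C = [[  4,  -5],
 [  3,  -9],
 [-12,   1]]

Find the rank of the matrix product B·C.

First compute BC:
[[ 68,  13],
 [-67, -37]]
Now row reduce the product.
R2 ← R2 + (67/68)·R1: [0, -1645/68]
2 nonzero rows, so rank(BC) = 2.

2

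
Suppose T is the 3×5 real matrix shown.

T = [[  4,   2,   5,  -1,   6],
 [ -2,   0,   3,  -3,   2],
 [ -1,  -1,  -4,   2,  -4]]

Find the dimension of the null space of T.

3

Row reduce to echelon form.
R2 ← R2 + (1/2)·R1: [0, 1, 11/2, -7/2, 5]
R3 ← R3 + (1/4)·R1: [0, -1/2, -11/4, 7/4, -5/2]
R3 ← R3 + (1/2)·R2: [0, 0, 0, 0, 0]
2 nonzero rows, so rank(T) = 2.
T has 5 columns; by rank–nullity, nullity = 5 − 2 = 3.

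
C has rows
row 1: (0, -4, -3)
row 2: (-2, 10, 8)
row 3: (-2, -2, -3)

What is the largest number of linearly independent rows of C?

Row reduce to echelon form.
Swap R1 ↔ R2
R3 ← R3 − R1: [0, -12, -11]
R3 ← R3 − (3)·R2: [0, 0, -2]
Echelon form has 3 nonzero rows, so rank(C) = 3.
The rank gives the maximum number of linearly independent rows: 3.

3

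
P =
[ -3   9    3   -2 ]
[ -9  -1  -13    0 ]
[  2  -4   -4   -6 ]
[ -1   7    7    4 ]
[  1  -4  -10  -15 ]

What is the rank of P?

3

Row reduce to echelon form.
R2 ← R2 − (3)·R1: [0, -28, -22, 6]
R3 ← R3 + (2/3)·R1: [0, 2, -2, -22/3]
R4 ← R4 − (1/3)·R1: [0, 4, 6, 14/3]
R5 ← R5 + (1/3)·R1: [0, -1, -9, -47/3]
R3 ← R3 + (1/14)·R2: [0, 0, -25/7, -145/21]
R4 ← R4 + (1/7)·R2: [0, 0, 20/7, 116/21]
R5 ← R5 − (1/28)·R2: [0, 0, -115/14, -667/42]
R4 ← R4 + (4/5)·R3: [0, 0, 0, 0]
R5 ← R5 − (23/10)·R3: [0, 0, 0, 0]
Echelon form has 3 nonzero rows, so rank(P) = 3.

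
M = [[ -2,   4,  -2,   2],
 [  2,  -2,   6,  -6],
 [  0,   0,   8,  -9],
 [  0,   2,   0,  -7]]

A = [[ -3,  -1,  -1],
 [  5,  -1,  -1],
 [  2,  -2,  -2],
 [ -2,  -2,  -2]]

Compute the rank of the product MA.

First compute MA:
[[ 18,  -2,  -2],
 [  8,   0,   0],
 [ 34,   2,   2],
 [ 24,  12,  12]]
Now row reduce the product.
R2 ← R2 − (4/9)·R1: [0, 8/9, 8/9]
R3 ← R3 − (17/9)·R1: [0, 52/9, 52/9]
R4 ← R4 − (4/3)·R1: [0, 44/3, 44/3]
R3 ← R3 − (13/2)·R2: [0, 0, 0]
R4 ← R4 − (33/2)·R2: [0, 0, 0]
2 nonzero rows, so rank(MA) = 2.

2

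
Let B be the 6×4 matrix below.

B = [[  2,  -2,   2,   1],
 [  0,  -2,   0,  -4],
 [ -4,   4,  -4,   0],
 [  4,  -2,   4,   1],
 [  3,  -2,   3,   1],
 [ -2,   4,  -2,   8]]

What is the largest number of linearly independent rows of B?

Row reduce to echelon form.
R3 ← R3 + (2)·R1: [0, 0, 0, 2]
R4 ← R4 − (2)·R1: [0, 2, 0, -1]
R5 ← R5 − (3/2)·R1: [0, 1, 0, -1/2]
R6 ← R6 + R1: [0, 2, 0, 9]
R4 ← R4 + R2: [0, 0, 0, -5]
R5 ← R5 + (1/2)·R2: [0, 0, 0, -5/2]
R6 ← R6 + R2: [0, 0, 0, 5]
R4 ← R4 + (5/2)·R3: [0, 0, 0, 0]
R5 ← R5 + (5/4)·R3: [0, 0, 0, 0]
R6 ← R6 − (5/2)·R3: [0, 0, 0, 0]
Echelon form has 3 nonzero rows, so rank(B) = 3.
The rank gives the maximum number of linearly independent rows: 3.

3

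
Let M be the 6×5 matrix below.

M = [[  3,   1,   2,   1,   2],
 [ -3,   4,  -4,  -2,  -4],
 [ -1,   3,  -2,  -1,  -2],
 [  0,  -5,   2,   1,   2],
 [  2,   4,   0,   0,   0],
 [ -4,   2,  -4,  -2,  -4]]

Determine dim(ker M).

3

Row reduce to echelon form.
R2 ← R2 + R1: [0, 5, -2, -1, -2]
R3 ← R3 + (1/3)·R1: [0, 10/3, -4/3, -2/3, -4/3]
R5 ← R5 − (2/3)·R1: [0, 10/3, -4/3, -2/3, -4/3]
R6 ← R6 + (4/3)·R1: [0, 10/3, -4/3, -2/3, -4/3]
R3 ← R3 − (2/3)·R2: [0, 0, 0, 0, 0]
R4 ← R4 + R2: [0, 0, 0, 0, 0]
R5 ← R5 − (2/3)·R2: [0, 0, 0, 0, 0]
R6 ← R6 − (2/3)·R2: [0, 0, 0, 0, 0]
2 nonzero rows, so rank(M) = 2.
M has 5 columns; by rank–nullity, nullity = 5 − 2 = 3.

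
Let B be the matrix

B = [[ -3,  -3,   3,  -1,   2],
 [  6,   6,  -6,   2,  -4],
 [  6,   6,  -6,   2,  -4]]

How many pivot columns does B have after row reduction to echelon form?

1

Row reduce to echelon form.
R2 ← R2 + (2)·R1: [0, 0, 0, 0, 0]
R3 ← R3 + (2)·R1: [0, 0, 0, 0, 0]
Echelon form has 1 nonzero row, so rank(B) = 1.
Each nonzero row contributes one pivot column: 1 pivot columns.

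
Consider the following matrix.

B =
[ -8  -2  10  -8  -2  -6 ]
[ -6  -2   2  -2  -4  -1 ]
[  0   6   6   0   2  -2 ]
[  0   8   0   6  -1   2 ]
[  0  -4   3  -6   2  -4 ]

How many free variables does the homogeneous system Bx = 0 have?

2

Row reduce to echelon form.
R2 ← R2 − (3/4)·R1: [0, -1/2, -11/2, 4, -5/2, 7/2]
R3 ← R3 + (12)·R2: [0, 0, -60, 48, -28, 40]
R4 ← R4 + (16)·R2: [0, 0, -88, 70, -41, 58]
R5 ← R5 − (8)·R2: [0, 0, 47, -38, 22, -32]
R4 ← R4 − (22/15)·R3: [0, 0, 0, -2/5, 1/15, -2/3]
R5 ← R5 + (47/60)·R3: [0, 0, 0, -2/5, 1/15, -2/3]
R5 ← R5 − R4: [0, 0, 0, 0, 0, 0]
4 nonzero rows, so rank(B) = 4.
B has 6 columns; by rank–nullity, nullity = 6 − 4 = 2.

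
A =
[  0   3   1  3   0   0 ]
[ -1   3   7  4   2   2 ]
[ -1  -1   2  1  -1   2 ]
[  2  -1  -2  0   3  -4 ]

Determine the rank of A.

4

Row reduce to echelon form.
Swap R1 ↔ R2
R3 ← R3 − R1: [0, -4, -5, -3, -3, 0]
R4 ← R4 + (2)·R1: [0, 5, 12, 8, 7, 0]
R3 ← R3 + (4/3)·R2: [0, 0, -11/3, 1, -3, 0]
R4 ← R4 − (5/3)·R2: [0, 0, 31/3, 3, 7, 0]
R4 ← R4 + (31/11)·R3: [0, 0, 0, 64/11, -16/11, 0]
Echelon form has 4 nonzero rows, so rank(A) = 4.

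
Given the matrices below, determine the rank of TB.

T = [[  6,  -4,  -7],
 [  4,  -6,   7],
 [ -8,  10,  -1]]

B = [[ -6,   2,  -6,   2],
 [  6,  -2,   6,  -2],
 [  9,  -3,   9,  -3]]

1

First compute TB:
[[-123,  41, -123,  41],
 [  3,  -1,   3,  -1],
 [ 99, -33,  99, -33]]
Now row reduce the product.
R2 ← R2 + (1/41)·R1: [0, 0, 0, 0]
R3 ← R3 + (33/41)·R1: [0, 0, 0, 0]
1 nonzero row, so rank(TB) = 1.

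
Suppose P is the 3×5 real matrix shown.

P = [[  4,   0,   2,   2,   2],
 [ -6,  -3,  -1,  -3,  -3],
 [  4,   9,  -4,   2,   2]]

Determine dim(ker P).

3

Row reduce to echelon form.
R2 ← R2 + (3/2)·R1: [0, -3, 2, 0, 0]
R3 ← R3 − R1: [0, 9, -6, 0, 0]
R3 ← R3 + (3)·R2: [0, 0, 0, 0, 0]
2 nonzero rows, so rank(P) = 2.
P has 5 columns; by rank–nullity, nullity = 5 − 2 = 3.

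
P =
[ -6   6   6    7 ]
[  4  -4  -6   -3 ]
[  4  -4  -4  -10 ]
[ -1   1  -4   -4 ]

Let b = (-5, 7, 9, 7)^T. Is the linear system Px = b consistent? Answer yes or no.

no

Row reduce the augmented matrix [P | b].
R2 ← R2 + (2/3)·R1: [0, 0, -2, 5/3, 11/3]
R3 ← R3 + (2/3)·R1: [0, 0, 0, -16/3, 17/3]
R4 ← R4 − (1/6)·R1: [0, 0, -5, -31/6, 47/6]
R4 ← R4 − (5/2)·R2: [0, 0, 0, -28/3, -4/3]
R4 ← R4 − (7/4)·R3: [0, 0, 0, 0, -45/4]
The echelon form has 4 nonzero rows; the last pivot sits in the augmented column, so rank(P) = 3 but rank([P|b]) = 4.
Since the ranks differ, the system is inconsistent.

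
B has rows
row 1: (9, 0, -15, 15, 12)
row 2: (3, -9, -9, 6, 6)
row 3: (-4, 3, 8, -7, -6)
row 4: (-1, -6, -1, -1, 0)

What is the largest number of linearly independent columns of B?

Row reduce to echelon form.
R2 ← R2 − (1/3)·R1: [0, -9, -4, 1, 2]
R3 ← R3 + (4/9)·R1: [0, 3, 4/3, -1/3, -2/3]
R4 ← R4 + (1/9)·R1: [0, -6, -8/3, 2/3, 4/3]
R3 ← R3 + (1/3)·R2: [0, 0, 0, 0, 0]
R4 ← R4 − (2/3)·R2: [0, 0, 0, 0, 0]
Echelon form has 2 nonzero rows, so rank(B) = 2.
The rank gives the maximum number of linearly independent columns: 2.

2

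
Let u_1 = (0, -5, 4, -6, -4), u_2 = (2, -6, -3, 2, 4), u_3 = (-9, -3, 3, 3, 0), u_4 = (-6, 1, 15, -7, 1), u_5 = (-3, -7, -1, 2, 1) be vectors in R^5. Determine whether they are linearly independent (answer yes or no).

no

Form the matrix with these vectors as rows and row reduce.
Swap R1 ↔ R2
R3 ← R3 + (9/2)·R1: [0, -30, -21/2, 12, 18]
R4 ← R4 + (3)·R1: [0, -17, 6, -1, 13]
R5 ← R5 + (3/2)·R1: [0, -16, -11/2, 5, 7]
R3 ← R3 − (6)·R2: [0, 0, -69/2, 48, 42]
R4 ← R4 − (17/5)·R2: [0, 0, -38/5, 97/5, 133/5]
R5 ← R5 − (16/5)·R2: [0, 0, -183/10, 121/5, 99/5]
R4 ← R4 − (76/345)·R3: [0, 0, 0, 203/23, 399/23]
R5 ← R5 − (61/115)·R3: [0, 0, 0, -29/23, -57/23]
R5 ← R5 + (1/7)·R4: [0, 0, 0, 0, 0]
4 nonzero rows, so the 5 vectors span a space of dimension 4.
Since 4 < 5, the vectors are linearly dependent.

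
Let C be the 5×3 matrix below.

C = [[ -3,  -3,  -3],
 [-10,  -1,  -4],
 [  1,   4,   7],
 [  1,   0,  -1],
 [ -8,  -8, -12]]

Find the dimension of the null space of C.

0

Row reduce to echelon form.
R2 ← R2 − (10/3)·R1: [0, 9, 6]
R3 ← R3 + (1/3)·R1: [0, 3, 6]
R4 ← R4 + (1/3)·R1: [0, -1, -2]
R5 ← R5 − (8/3)·R1: [0, 0, -4]
R3 ← R3 − (1/3)·R2: [0, 0, 4]
R4 ← R4 + (1/9)·R2: [0, 0, -4/3]
R4 ← R4 + (1/3)·R3: [0, 0, 0]
R5 ← R5 + R3: [0, 0, 0]
3 nonzero rows, so rank(C) = 3.
C has 3 columns; by rank–nullity, nullity = 3 − 3 = 0.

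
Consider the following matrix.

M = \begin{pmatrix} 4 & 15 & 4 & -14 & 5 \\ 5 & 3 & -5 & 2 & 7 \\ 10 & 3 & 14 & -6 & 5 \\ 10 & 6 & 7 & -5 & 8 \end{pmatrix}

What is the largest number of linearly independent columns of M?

Row reduce to echelon form.
R2 ← R2 − (5/4)·R1: [0, -63/4, -10, 39/2, 3/4]
R3 ← R3 − (5/2)·R1: [0, -69/2, 4, 29, -15/2]
R4 ← R4 − (5/2)·R1: [0, -63/2, -3, 30, -9/2]
R3 ← R3 − (46/21)·R2: [0, 0, 544/21, -96/7, -64/7]
R4 ← R4 − (2)·R2: [0, 0, 17, -9, -6]
R4 ← R4 − (21/32)·R3: [0, 0, 0, 0, 0]
Echelon form has 3 nonzero rows, so rank(M) = 3.
The rank gives the maximum number of linearly independent columns: 3.

3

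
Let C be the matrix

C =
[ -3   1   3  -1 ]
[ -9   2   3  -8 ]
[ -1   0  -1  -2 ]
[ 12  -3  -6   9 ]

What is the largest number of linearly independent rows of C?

2

Row reduce to echelon form.
R2 ← R2 − (3)·R1: [0, -1, -6, -5]
R3 ← R3 − (1/3)·R1: [0, -1/3, -2, -5/3]
R4 ← R4 + (4)·R1: [0, 1, 6, 5]
R3 ← R3 − (1/3)·R2: [0, 0, 0, 0]
R4 ← R4 + R2: [0, 0, 0, 0]
Echelon form has 2 nonzero rows, so rank(C) = 2.
The rank gives the maximum number of linearly independent rows: 2.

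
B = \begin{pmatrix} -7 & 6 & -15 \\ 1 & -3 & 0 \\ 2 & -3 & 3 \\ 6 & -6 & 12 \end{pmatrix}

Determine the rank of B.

Row reduce to echelon form.
R2 ← R2 + (1/7)·R1: [0, -15/7, -15/7]
R3 ← R3 + (2/7)·R1: [0, -9/7, -9/7]
R4 ← R4 + (6/7)·R1: [0, -6/7, -6/7]
R3 ← R3 − (3/5)·R2: [0, 0, 0]
R4 ← R4 − (2/5)·R2: [0, 0, 0]
Echelon form has 2 nonzero rows, so rank(B) = 2.

2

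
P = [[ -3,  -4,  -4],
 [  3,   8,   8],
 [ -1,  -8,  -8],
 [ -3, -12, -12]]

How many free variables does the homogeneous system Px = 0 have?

Row reduce to echelon form.
R2 ← R2 + R1: [0, 4, 4]
R3 ← R3 − (1/3)·R1: [0, -20/3, -20/3]
R4 ← R4 − R1: [0, -8, -8]
R3 ← R3 + (5/3)·R2: [0, 0, 0]
R4 ← R4 + (2)·R2: [0, 0, 0]
2 nonzero rows, so rank(P) = 2.
P has 3 columns; by rank–nullity, nullity = 3 − 2 = 1.

1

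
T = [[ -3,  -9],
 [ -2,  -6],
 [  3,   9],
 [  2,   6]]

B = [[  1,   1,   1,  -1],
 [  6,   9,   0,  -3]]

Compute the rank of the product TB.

First compute TB:
[[-57, -84,  -3,  30],
 [-38, -56,  -2,  20],
 [ 57,  84,   3, -30],
 [ 38,  56,   2, -20]]
Now row reduce the product.
R2 ← R2 − (2/3)·R1: [0, 0, 0, 0]
R3 ← R3 + R1: [0, 0, 0, 0]
R4 ← R4 + (2/3)·R1: [0, 0, 0, 0]
1 nonzero row, so rank(TB) = 1.

1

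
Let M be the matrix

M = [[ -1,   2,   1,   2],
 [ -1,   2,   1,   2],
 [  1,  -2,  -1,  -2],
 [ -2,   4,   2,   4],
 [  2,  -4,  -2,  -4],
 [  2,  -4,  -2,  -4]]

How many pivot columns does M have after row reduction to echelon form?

Row reduce to echelon form.
R2 ← R2 − R1: [0, 0, 0, 0]
R3 ← R3 + R1: [0, 0, 0, 0]
R4 ← R4 − (2)·R1: [0, 0, 0, 0]
R5 ← R5 + (2)·R1: [0, 0, 0, 0]
R6 ← R6 + (2)·R1: [0, 0, 0, 0]
Echelon form has 1 nonzero row, so rank(M) = 1.
Each nonzero row contributes one pivot column: 1 pivot columns.

1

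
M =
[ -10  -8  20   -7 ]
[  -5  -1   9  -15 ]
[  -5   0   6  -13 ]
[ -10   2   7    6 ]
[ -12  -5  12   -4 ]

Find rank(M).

4

Row reduce to echelon form.
R2 ← R2 − (1/2)·R1: [0, 3, -1, -23/2]
R3 ← R3 − (1/2)·R1: [0, 4, -4, -19/2]
R4 ← R4 − R1: [0, 10, -13, 13]
R5 ← R5 − (6/5)·R1: [0, 23/5, -12, 22/5]
R3 ← R3 − (4/3)·R2: [0, 0, -8/3, 35/6]
R4 ← R4 − (10/3)·R2: [0, 0, -29/3, 154/3]
R5 ← R5 − (23/15)·R2: [0, 0, -157/15, 661/30]
R4 ← R4 − (29/8)·R3: [0, 0, 0, 483/16]
R5 ← R5 − (157/40)·R3: [0, 0, 0, -69/80]
R5 ← R5 + (1/35)·R4: [0, 0, 0, 0]
Echelon form has 4 nonzero rows, so rank(M) = 4.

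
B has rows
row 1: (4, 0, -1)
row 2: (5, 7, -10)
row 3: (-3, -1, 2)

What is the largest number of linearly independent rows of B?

2

Row reduce to echelon form.
R2 ← R2 − (5/4)·R1: [0, 7, -35/4]
R3 ← R3 + (3/4)·R1: [0, -1, 5/4]
R3 ← R3 + (1/7)·R2: [0, 0, 0]
Echelon form has 2 nonzero rows, so rank(B) = 2.
The rank gives the maximum number of linearly independent rows: 2.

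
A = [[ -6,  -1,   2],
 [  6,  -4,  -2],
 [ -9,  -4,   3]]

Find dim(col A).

2

Row reduce to echelon form.
R2 ← R2 + R1: [0, -5, 0]
R3 ← R3 − (3/2)·R1: [0, -5/2, 0]
R3 ← R3 − (1/2)·R2: [0, 0, 0]
Echelon form has 2 nonzero rows, so rank(A) = 2.
The column space has dimension equal to the rank: 2.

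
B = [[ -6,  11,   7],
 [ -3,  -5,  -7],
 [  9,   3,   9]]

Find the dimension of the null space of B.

Row reduce to echelon form.
R2 ← R2 − (1/2)·R1: [0, -21/2, -21/2]
R3 ← R3 + (3/2)·R1: [0, 39/2, 39/2]
R3 ← R3 + (13/7)·R2: [0, 0, 0]
2 nonzero rows, so rank(B) = 2.
B has 3 columns; by rank–nullity, nullity = 3 − 2 = 1.

1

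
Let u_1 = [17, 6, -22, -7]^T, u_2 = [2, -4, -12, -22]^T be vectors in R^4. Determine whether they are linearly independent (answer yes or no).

Form the matrix with these vectors as rows and row reduce.
R2 ← R2 − (2/17)·R1: [0, -80/17, -160/17, -360/17]
2 nonzero rows, so the 2 vectors span a space of dimension 2.
Since 2 = 2, the vectors are linearly independent.

yes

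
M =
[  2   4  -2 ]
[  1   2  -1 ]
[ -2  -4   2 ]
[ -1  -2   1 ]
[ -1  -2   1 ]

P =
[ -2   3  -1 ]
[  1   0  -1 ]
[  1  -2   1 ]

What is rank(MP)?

First compute MP:
[[ -2,  10,  -8],
 [ -1,   5,  -4],
 [  2, -10,   8],
 [  1,  -5,   4],
 [  1,  -5,   4]]
Now row reduce the product.
R2 ← R2 − (1/2)·R1: [0, 0, 0]
R3 ← R3 + R1: [0, 0, 0]
R4 ← R4 + (1/2)·R1: [0, 0, 0]
R5 ← R5 + (1/2)·R1: [0, 0, 0]
1 nonzero row, so rank(MP) = 1.

1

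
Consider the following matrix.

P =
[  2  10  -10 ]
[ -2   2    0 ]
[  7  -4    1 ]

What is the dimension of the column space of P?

3

Row reduce to echelon form.
R2 ← R2 + R1: [0, 12, -10]
R3 ← R3 − (7/2)·R1: [0, -39, 36]
R3 ← R3 + (13/4)·R2: [0, 0, 7/2]
Echelon form has 3 nonzero rows, so rank(P) = 3.
The column space has dimension equal to the rank: 3.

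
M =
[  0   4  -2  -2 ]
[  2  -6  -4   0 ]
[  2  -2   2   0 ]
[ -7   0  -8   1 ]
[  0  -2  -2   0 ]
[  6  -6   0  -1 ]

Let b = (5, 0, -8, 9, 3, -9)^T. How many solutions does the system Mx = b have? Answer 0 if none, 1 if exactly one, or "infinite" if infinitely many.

0

Row reduce the augmented matrix [M | b].
Swap R1 ↔ R2
R3 ← R3 − R1: [0, 4, 6, 0, -8]
R4 ← R4 + (7/2)·R1: [0, -21, -22, 1, 9]
R6 ← R6 − (3)·R1: [0, 12, 12, -1, -9]
R3 ← R3 − R2: [0, 0, 8, 2, -13]
R4 ← R4 + (21/4)·R2: [0, 0, -65/2, -19/2, 141/4]
R5 ← R5 + (1/2)·R2: [0, 0, -3, -1, 11/2]
R6 ← R6 − (3)·R2: [0, 0, 18, 5, -24]
R4 ← R4 + (65/16)·R3: [0, 0, 0, -11/8, -281/16]
R5 ← R5 + (3/8)·R3: [0, 0, 0, -1/4, 5/8]
R6 ← R6 − (9/4)·R3: [0, 0, 0, 1/2, 21/4]
R5 ← R5 − (2/11)·R4: [0, 0, 0, 0, 42/11]
R6 ← R6 + (4/11)·R4: [0, 0, 0, 0, -25/22]
R6 ← R6 + (25/84)·R5: [0, 0, 0, 0, 0]
The echelon form has 5 nonzero rows; the last pivot sits in the augmented column, so rank(M) = 4 but rank([M|b]) = 5.
Since the ranks differ, the system is inconsistent.
It has no solutions.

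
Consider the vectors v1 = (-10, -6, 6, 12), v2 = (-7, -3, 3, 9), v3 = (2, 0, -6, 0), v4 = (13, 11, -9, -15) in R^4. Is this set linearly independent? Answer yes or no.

Form the matrix with these vectors as rows and row reduce.
R2 ← R2 − (7/10)·R1: [0, 6/5, -6/5, 3/5]
R3 ← R3 + (1/5)·R1: [0, -6/5, -24/5, 12/5]
R4 ← R4 + (13/10)·R1: [0, 16/5, -6/5, 3/5]
R3 ← R3 + R2: [0, 0, -6, 3]
R4 ← R4 − (8/3)·R2: [0, 0, 2, -1]
R4 ← R4 + (1/3)·R3: [0, 0, 0, 0]
3 nonzero rows, so the 4 vectors span a space of dimension 3.
Since 3 < 4, the vectors are linearly dependent.

no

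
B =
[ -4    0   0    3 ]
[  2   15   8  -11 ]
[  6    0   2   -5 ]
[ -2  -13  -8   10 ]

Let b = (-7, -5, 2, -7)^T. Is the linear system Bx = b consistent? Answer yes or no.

Row reduce the augmented matrix [B | b].
R2 ← R2 + (1/2)·R1: [0, 15, 8, -19/2, -17/2]
R3 ← R3 + (3/2)·R1: [0, 0, 2, -1/2, -17/2]
R4 ← R4 − (1/2)·R1: [0, -13, -8, 17/2, -7/2]
R4 ← R4 + (13/15)·R2: [0, 0, -16/15, 4/15, -163/15]
R4 ← R4 + (8/15)·R3: [0, 0, 0, 0, -77/5]
The echelon form has 4 nonzero rows; the last pivot sits in the augmented column, so rank(B) = 3 but rank([B|b]) = 4.
Since the ranks differ, the system is inconsistent.

no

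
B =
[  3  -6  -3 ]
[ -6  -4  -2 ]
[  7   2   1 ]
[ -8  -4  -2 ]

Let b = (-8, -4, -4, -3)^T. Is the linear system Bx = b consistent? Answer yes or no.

Row reduce the augmented matrix [B | b].
R2 ← R2 + (2)·R1: [0, -16, -8, -20]
R3 ← R3 − (7/3)·R1: [0, 16, 8, 44/3]
R4 ← R4 + (8/3)·R1: [0, -20, -10, -73/3]
R3 ← R3 + R2: [0, 0, 0, -16/3]
R4 ← R4 − (5/4)·R2: [0, 0, 0, 2/3]
R4 ← R4 + (1/8)·R3: [0, 0, 0, 0]
The echelon form has 3 nonzero rows; the last pivot sits in the augmented column, so rank(B) = 2 but rank([B|b]) = 3.
Since the ranks differ, the system is inconsistent.

no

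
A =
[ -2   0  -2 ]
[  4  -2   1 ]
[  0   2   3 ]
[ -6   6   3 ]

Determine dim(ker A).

1

Row reduce to echelon form.
R2 ← R2 + (2)·R1: [0, -2, -3]
R4 ← R4 − (3)·R1: [0, 6, 9]
R3 ← R3 + R2: [0, 0, 0]
R4 ← R4 + (3)·R2: [0, 0, 0]
2 nonzero rows, so rank(A) = 2.
A has 3 columns; by rank–nullity, nullity = 3 − 2 = 1.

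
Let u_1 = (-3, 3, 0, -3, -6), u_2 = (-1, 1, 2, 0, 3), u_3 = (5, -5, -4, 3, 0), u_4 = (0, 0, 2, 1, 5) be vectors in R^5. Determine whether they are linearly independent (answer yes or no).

no

Form the matrix with these vectors as rows and row reduce.
R2 ← R2 − (1/3)·R1: [0, 0, 2, 1, 5]
R3 ← R3 + (5/3)·R1: [0, 0, -4, -2, -10]
R3 ← R3 + (2)·R2: [0, 0, 0, 0, 0]
R4 ← R4 − R2: [0, 0, 0, 0, 0]
2 nonzero rows, so the 4 vectors span a space of dimension 2.
Since 2 < 4, the vectors are linearly dependent.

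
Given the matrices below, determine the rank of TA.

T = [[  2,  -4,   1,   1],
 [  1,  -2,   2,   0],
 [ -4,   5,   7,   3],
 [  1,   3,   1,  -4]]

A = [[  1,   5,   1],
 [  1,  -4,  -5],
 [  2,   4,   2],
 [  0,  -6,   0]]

3

First compute TA:
[[  0,  24,  24],
 [  3,  21,  15],
 [ 15, -30, -15],
 [  6,  21, -12]]
Now row reduce the product.
Swap R1 ↔ R2
R3 ← R3 − (5)·R1: [0, -135, -90]
R4 ← R4 − (2)·R1: [0, -21, -42]
R3 ← R3 + (45/8)·R2: [0, 0, 45]
R4 ← R4 + (7/8)·R2: [0, 0, -21]
R4 ← R4 + (7/15)·R3: [0, 0, 0]
3 nonzero rows, so rank(TA) = 3.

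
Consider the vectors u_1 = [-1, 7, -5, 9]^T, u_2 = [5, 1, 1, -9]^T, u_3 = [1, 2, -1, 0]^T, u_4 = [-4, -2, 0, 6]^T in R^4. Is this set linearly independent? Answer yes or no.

no

Form the matrix with these vectors as rows and row reduce.
R2 ← R2 + (5)·R1: [0, 36, -24, 36]
R3 ← R3 + R1: [0, 9, -6, 9]
R4 ← R4 − (4)·R1: [0, -30, 20, -30]
R3 ← R3 − (1/4)·R2: [0, 0, 0, 0]
R4 ← R4 + (5/6)·R2: [0, 0, 0, 0]
2 nonzero rows, so the 4 vectors span a space of dimension 2.
Since 2 < 4, the vectors are linearly dependent.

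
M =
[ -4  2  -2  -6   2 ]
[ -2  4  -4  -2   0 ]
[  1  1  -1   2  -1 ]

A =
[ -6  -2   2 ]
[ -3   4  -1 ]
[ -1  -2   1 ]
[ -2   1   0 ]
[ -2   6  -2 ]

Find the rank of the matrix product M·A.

2

First compute MA:
[[ 28,  26, -16],
 [  8,  26, -12],
 [-10,   0,   2]]
Now row reduce the product.
R2 ← R2 − (2/7)·R1: [0, 130/7, -52/7]
R3 ← R3 + (5/14)·R1: [0, 65/7, -26/7]
R3 ← R3 − (1/2)·R2: [0, 0, 0]
2 nonzero rows, so rank(MA) = 2.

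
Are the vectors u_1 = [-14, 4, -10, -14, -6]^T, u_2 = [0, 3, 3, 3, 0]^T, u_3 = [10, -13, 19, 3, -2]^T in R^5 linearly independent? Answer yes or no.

Form the matrix with these vectors as rows and row reduce.
R3 ← R3 + (5/7)·R1: [0, -71/7, 83/7, -7, -44/7]
R3 ← R3 + (71/21)·R2: [0, 0, 22, 22/7, -44/7]
3 nonzero rows, so the 3 vectors span a space of dimension 3.
Since 3 = 3, the vectors are linearly independent.

yes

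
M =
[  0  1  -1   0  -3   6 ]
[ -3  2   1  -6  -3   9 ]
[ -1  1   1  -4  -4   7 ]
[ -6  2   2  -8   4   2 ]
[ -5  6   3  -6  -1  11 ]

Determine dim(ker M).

Row reduce to echelon form.
Swap R1 ↔ R2
R3 ← R3 − (1/3)·R1: [0, 1/3, 2/3, -2, -3, 4]
R4 ← R4 − (2)·R1: [0, -2, 0, 4, 10, -16]
R5 ← R5 − (5/3)·R1: [0, 8/3, 4/3, 4, 4, -4]
R3 ← R3 − (1/3)·R2: [0, 0, 1, -2, -2, 2]
R4 ← R4 + (2)·R2: [0, 0, -2, 4, 4, -4]
R5 ← R5 − (8/3)·R2: [0, 0, 4, 4, 12, -20]
R4 ← R4 + (2)·R3: [0, 0, 0, 0, 0, 0]
R5 ← R5 − (4)·R3: [0, 0, 0, 12, 20, -28]
Swap R4 ↔ R5
4 nonzero rows, so rank(M) = 4.
M has 6 columns; by rank–nullity, nullity = 6 − 4 = 2.

2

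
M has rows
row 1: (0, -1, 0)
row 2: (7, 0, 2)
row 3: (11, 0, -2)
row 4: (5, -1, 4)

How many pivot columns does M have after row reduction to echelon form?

Row reduce to echelon form.
Swap R1 ↔ R2
R3 ← R3 − (11/7)·R1: [0, 0, -36/7]
R4 ← R4 − (5/7)·R1: [0, -1, 18/7]
R4 ← R4 − R2: [0, 0, 18/7]
R4 ← R4 + (1/2)·R3: [0, 0, 0]
Echelon form has 3 nonzero rows, so rank(M) = 3.
Each nonzero row contributes one pivot column: 3 pivot columns.

3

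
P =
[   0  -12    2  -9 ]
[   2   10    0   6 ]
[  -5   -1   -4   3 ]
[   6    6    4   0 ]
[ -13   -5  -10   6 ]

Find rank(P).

Row reduce to echelon form.
Swap R1 ↔ R2
R3 ← R3 + (5/2)·R1: [0, 24, -4, 18]
R4 ← R4 − (3)·R1: [0, -24, 4, -18]
R5 ← R5 + (13/2)·R1: [0, 60, -10, 45]
R3 ← R3 + (2)·R2: [0, 0, 0, 0]
R4 ← R4 − (2)·R2: [0, 0, 0, 0]
R5 ← R5 + (5)·R2: [0, 0, 0, 0]
Echelon form has 2 nonzero rows, so rank(P) = 2.

2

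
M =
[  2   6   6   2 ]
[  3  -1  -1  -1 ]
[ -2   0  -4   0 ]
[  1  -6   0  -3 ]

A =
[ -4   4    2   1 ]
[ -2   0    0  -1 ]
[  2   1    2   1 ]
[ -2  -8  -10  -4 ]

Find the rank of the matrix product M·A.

3

First compute MA:
[[-12,  -2,  -4,  -6],
 [-10,  19,  14,   7],
 [  0, -12, -12,  -6],
 [ 14,  28,  32,  19]]
Now row reduce the product.
R2 ← R2 − (5/6)·R1: [0, 62/3, 52/3, 12]
R4 ← R4 + (7/6)·R1: [0, 77/3, 82/3, 12]
R3 ← R3 + (18/31)·R2: [0, 0, -60/31, 30/31]
R4 ← R4 − (77/62)·R2: [0, 0, 180/31, -90/31]
R4 ← R4 + (3)·R3: [0, 0, 0, 0]
3 nonzero rows, so rank(MA) = 3.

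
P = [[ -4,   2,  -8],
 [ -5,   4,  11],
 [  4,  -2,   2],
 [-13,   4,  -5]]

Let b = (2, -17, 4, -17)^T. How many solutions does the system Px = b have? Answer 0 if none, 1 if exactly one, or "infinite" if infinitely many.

1

Row reduce the augmented matrix [P | b].
R2 ← R2 − (5/4)·R1: [0, 3/2, 21, -39/2]
R3 ← R3 + R1: [0, 0, -6, 6]
R4 ← R4 − (13/4)·R1: [0, -5/2, 21, -47/2]
R4 ← R4 + (5/3)·R2: [0, 0, 56, -56]
R4 ← R4 + (28/3)·R3: [0, 0, 0, 0]
The echelon form has 3 nonzero rows, and every pivot lies in the first 3 columns, so rank(P) = rank([P|b]) = 3.
The system is consistent.
rank = 3 = number of unknowns, so the solution is unique.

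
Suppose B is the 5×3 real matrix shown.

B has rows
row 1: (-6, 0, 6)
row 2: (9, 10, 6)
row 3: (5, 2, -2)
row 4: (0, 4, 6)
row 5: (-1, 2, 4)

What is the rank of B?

Row reduce to echelon form.
R2 ← R2 + (3/2)·R1: [0, 10, 15]
R3 ← R3 + (5/6)·R1: [0, 2, 3]
R5 ← R5 − (1/6)·R1: [0, 2, 3]
R3 ← R3 − (1/5)·R2: [0, 0, 0]
R4 ← R4 − (2/5)·R2: [0, 0, 0]
R5 ← R5 − (1/5)·R2: [0, 0, 0]
Echelon form has 2 nonzero rows, so rank(B) = 2.

2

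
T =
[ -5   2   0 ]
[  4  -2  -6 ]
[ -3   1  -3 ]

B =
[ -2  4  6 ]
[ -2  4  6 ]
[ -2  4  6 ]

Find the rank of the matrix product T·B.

1

First compute TB:
[[  6, -12, -18],
 [  8, -16, -24],
 [ 10, -20, -30]]
Now row reduce the product.
R2 ← R2 − (4/3)·R1: [0, 0, 0]
R3 ← R3 − (5/3)·R1: [0, 0, 0]
1 nonzero row, so rank(TB) = 1.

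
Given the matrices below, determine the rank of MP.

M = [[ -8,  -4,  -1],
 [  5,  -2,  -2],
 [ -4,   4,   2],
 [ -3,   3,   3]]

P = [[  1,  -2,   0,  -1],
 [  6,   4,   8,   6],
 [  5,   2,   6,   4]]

First compute MP:
[[-37,  -2, -38, -20],
 [-17, -22, -28, -25],
 [ 30,  28,  44,  36],
 [ 30,  24,  42,  33]]
Now row reduce the product.
R2 ← R2 − (17/37)·R1: [0, -780/37, -390/37, -585/37]
R3 ← R3 + (30/37)·R1: [0, 976/37, 488/37, 732/37]
R4 ← R4 + (30/37)·R1: [0, 828/37, 414/37, 621/37]
R3 ← R3 + (244/195)·R2: [0, 0, 0, 0]
R4 ← R4 + (69/65)·R2: [0, 0, 0, 0]
2 nonzero rows, so rank(MP) = 2.

2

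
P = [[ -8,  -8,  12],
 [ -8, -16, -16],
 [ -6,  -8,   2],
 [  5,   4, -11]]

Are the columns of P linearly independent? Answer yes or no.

Row reduce P to echelon form.
R2 ← R2 − R1: [0, -8, -28]
R3 ← R3 − (3/4)·R1: [0, -2, -7]
R4 ← R4 + (5/8)·R1: [0, -1, -7/2]
R3 ← R3 − (1/4)·R2: [0, 0, 0]
R4 ← R4 − (1/8)·R2: [0, 0, 0]
2 pivots among 3 columns.
Only 2 < 3 pivot columns, so the columns are linearly dependent.

no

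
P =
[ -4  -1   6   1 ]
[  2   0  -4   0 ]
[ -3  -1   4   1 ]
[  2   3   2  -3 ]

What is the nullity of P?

2

Row reduce to echelon form.
R2 ← R2 + (1/2)·R1: [0, -1/2, -1, 1/2]
R3 ← R3 − (3/4)·R1: [0, -1/4, -1/2, 1/4]
R4 ← R4 + (1/2)·R1: [0, 5/2, 5, -5/2]
R3 ← R3 − (1/2)·R2: [0, 0, 0, 0]
R4 ← R4 + (5)·R2: [0, 0, 0, 0]
2 nonzero rows, so rank(P) = 2.
P has 4 columns; by rank–nullity, nullity = 4 − 2 = 2.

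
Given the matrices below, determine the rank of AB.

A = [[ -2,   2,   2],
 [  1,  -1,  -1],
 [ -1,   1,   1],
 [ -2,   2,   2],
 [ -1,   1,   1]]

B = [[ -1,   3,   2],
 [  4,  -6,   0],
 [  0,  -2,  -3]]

1

First compute AB:
[[ 10, -22, -10],
 [ -5,  11,   5],
 [  5, -11,  -5],
 [ 10, -22, -10],
 [  5, -11,  -5]]
Now row reduce the product.
R2 ← R2 + (1/2)·R1: [0, 0, 0]
R3 ← R3 − (1/2)·R1: [0, 0, 0]
R4 ← R4 − R1: [0, 0, 0]
R5 ← R5 − (1/2)·R1: [0, 0, 0]
1 nonzero row, so rank(AB) = 1.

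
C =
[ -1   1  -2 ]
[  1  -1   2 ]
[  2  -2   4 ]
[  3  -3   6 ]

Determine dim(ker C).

Row reduce to echelon form.
R2 ← R2 + R1: [0, 0, 0]
R3 ← R3 + (2)·R1: [0, 0, 0]
R4 ← R4 + (3)·R1: [0, 0, 0]
1 nonzero row, so rank(C) = 1.
C has 3 columns; by rank–nullity, nullity = 3 − 1 = 2.

2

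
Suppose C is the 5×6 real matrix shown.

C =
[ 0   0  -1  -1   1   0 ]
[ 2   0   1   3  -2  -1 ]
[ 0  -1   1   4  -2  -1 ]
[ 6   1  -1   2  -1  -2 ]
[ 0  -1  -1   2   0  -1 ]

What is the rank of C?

Row reduce to echelon form.
Swap R1 ↔ R2
R4 ← R4 − (3)·R1: [0, 1, -4, -7, 5, 1]
Swap R2 ↔ R3
R4 ← R4 + R2: [0, 0, -3, -3, 3, 0]
R5 ← R5 − R2: [0, 0, -2, -2, 2, 0]
R4 ← R4 − (3)·R3: [0, 0, 0, 0, 0, 0]
R5 ← R5 − (2)·R3: [0, 0, 0, 0, 0, 0]
Echelon form has 3 nonzero rows, so rank(C) = 3.

3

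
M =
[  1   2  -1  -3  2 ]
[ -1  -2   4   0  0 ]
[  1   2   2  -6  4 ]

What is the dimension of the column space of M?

Row reduce to echelon form.
R2 ← R2 + R1: [0, 0, 3, -3, 2]
R3 ← R3 − R1: [0, 0, 3, -3, 2]
R3 ← R3 − R2: [0, 0, 0, 0, 0]
Echelon form has 2 nonzero rows, so rank(M) = 2.
The column space has dimension equal to the rank: 2.

2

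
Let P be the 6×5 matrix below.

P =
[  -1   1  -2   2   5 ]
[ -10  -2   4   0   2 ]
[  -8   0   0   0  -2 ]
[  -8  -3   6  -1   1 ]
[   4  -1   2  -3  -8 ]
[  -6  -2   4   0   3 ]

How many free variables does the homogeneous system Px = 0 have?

2

Row reduce to echelon form.
R2 ← R2 − (10)·R1: [0, -12, 24, -20, -48]
R3 ← R3 − (8)·R1: [0, -8, 16, -16, -42]
R4 ← R4 − (8)·R1: [0, -11, 22, -17, -39]
R5 ← R5 + (4)·R1: [0, 3, -6, 5, 12]
R6 ← R6 − (6)·R1: [0, -8, 16, -12, -27]
R3 ← R3 − (2/3)·R2: [0, 0, 0, -8/3, -10]
R4 ← R4 − (11/12)·R2: [0, 0, 0, 4/3, 5]
R5 ← R5 + (1/4)·R2: [0, 0, 0, 0, 0]
R6 ← R6 − (2/3)·R2: [0, 0, 0, 4/3, 5]
R4 ← R4 + (1/2)·R3: [0, 0, 0, 0, 0]
R6 ← R6 + (1/2)·R3: [0, 0, 0, 0, 0]
3 nonzero rows, so rank(P) = 3.
P has 5 columns; by rank–nullity, nullity = 5 − 3 = 2.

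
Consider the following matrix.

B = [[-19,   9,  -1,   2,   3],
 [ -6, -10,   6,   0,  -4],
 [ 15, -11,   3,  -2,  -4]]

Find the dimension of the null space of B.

Row reduce to echelon form.
R2 ← R2 − (6/19)·R1: [0, -244/19, 120/19, -12/19, -94/19]
R3 ← R3 + (15/19)·R1: [0, -74/19, 42/19, -8/19, -31/19]
R3 ← R3 − (37/122)·R2: [0, 0, 18/61, -14/61, -8/61]
3 nonzero rows, so rank(B) = 3.
B has 5 columns; by rank–nullity, nullity = 5 − 3 = 2.

2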